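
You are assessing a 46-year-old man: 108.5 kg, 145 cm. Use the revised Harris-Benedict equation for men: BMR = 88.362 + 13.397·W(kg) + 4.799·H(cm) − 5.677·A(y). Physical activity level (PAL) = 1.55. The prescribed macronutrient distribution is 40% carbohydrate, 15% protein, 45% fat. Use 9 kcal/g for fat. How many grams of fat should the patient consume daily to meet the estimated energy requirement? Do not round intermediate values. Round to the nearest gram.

Harris-Benedict: BMR = 88.362 + 13.397(108.5) + 4.799(145) − 5.677(46) = 1976.6495 kcal/day.
TEE = 1976.6495 × 1.55 = 3063.8067 kcal/day.
Fat energy = 45% × 3063.8067 = 1378.713 kcal.
Fat = 1378.713 ÷ 9 kcal/g = 153.1903 g.

153 g/day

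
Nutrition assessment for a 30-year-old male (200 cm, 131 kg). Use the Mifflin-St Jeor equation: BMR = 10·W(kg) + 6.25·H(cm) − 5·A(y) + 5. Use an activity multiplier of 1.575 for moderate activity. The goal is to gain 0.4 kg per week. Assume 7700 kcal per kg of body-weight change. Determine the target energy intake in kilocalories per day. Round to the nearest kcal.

4244 kilocalories per day

Mifflin-St Jeor (male): BMR = 10(131) + 6.25(200) − 5(30) + 5 = 1310 + 1250 − 150 + 5 = 2415 kcal/day.
TEE = 2415 × 1.575 = 3803.625 kcal/day.
Required daily surplus = 0.4 × 7700 ÷ 7 = 440 kcal/day.
Target intake = 3803.625 + 440 = 4243.625 kcal/day.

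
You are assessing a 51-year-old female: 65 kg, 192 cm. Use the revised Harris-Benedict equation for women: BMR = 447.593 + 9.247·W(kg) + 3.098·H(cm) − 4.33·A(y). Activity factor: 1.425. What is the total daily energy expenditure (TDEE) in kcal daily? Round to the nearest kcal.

Harris-Benedict: BMR = 447.593 + 9.247(65) + 3.098(192) − 4.33(51) = 1422.634 kcal/day.
TEE = BMR × activity factor = 1422.634 × 1.425 = 2027.2535 kcal/day.

2027 kcal daily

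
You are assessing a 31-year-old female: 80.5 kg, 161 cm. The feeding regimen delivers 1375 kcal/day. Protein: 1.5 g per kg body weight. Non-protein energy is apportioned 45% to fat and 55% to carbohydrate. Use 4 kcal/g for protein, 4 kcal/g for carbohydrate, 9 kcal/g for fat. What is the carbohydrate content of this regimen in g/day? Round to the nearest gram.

123 g/day

Protein = 1.5 × 80.5 = 120.75 g → 120.75 × 4 = 483 kcal.
Non-protein calories = 1375 − 483 = 892 kcal.
Fat: 45% × 892 = 401.4 kcal; carbohydrate: 490.6 kcal.
Carbohydrate: 490.6 kcal ÷ 4 kcal/g = 122.65 g.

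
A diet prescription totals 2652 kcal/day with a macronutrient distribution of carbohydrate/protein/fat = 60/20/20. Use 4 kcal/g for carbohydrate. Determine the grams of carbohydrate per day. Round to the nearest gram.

398 g/day

Carbohydrate energy = 60% × 2652 = 1591.2 kcal.
At 4 kcal/g: 1591.2 ÷ 4 = 397.8 g.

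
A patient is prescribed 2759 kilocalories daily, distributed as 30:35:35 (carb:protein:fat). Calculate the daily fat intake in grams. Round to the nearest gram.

107 g/day

Fat energy = 35% × 2759 = 965.65 kcal.
At 9 kcal/g: 965.65 ÷ 9 = 107.2944 g.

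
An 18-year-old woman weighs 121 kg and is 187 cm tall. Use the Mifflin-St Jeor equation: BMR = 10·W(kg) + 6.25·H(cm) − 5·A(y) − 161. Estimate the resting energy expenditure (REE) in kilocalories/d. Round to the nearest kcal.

Mifflin-St Jeor (female): BMR = 10(121) + 6.25(187) − 5(18) − 161 = 1210 + 1168.75 − 90 − 161 = 2127.75 kcal/day.

2128 kilocalories/d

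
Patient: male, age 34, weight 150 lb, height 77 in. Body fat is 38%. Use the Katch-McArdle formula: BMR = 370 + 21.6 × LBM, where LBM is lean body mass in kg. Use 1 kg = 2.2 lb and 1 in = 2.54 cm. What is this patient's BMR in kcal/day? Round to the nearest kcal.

1283 kcal/day

Convert to metric: weight = 150 ÷ 2.2 = 68.1818 kg; height = 77 × 2.54 = 195.58 cm.
LBM = 68.1818 × (1 − 0.38) = 42.2727 kg. Katch-McArdle: BMR = 370 + 21.6 × 42.2727 = 1283.0909 kcal/day.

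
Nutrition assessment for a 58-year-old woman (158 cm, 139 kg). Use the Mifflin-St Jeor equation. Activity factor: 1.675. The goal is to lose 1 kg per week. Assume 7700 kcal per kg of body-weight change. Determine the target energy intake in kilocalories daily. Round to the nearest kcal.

Mifflin-St Jeor (female): BMR = 10(139) + 6.25(158) − 5(58) − 161 = 1390 + 987.5 − 290 − 161 = 1926.5 kcal/day.
TEE = 1926.5 × 1.675 = 3226.8875 kcal/day.
Required daily deficit = 1 × 7700 ÷ 7 = 1100 kcal/day.
Target intake = 3226.8875 − 1100 = 2126.8875 kcal/day.

2127 kilocalories daily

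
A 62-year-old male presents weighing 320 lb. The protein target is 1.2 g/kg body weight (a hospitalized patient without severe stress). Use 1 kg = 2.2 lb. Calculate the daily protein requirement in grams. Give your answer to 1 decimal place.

Weight in kg = 320 ÷ 2.2 = 145.4545 kg.
Protein = 1.2 g/kg × 145.4545 kg = 174.5455 g/day.

174.5 g/day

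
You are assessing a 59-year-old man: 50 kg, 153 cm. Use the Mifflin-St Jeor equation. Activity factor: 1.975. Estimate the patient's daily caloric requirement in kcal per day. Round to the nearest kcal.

Mifflin-St Jeor (male): BMR = 10(50) + 6.25(153) − 5(59) + 5 = 500 + 956.25 − 295 + 5 = 1166.25 kcal/day.
TEE = BMR × activity factor = 1166.25 × 1.975 = 2303.3438 kcal/day.

2303 kcal per day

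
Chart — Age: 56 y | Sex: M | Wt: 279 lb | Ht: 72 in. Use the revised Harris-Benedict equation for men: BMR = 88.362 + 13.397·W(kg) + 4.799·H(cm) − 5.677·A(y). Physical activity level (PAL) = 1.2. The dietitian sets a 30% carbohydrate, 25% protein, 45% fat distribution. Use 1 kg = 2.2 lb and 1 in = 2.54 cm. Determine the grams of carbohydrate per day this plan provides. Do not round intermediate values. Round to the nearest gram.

Convert to metric: weight = 279 ÷ 2.2 = 126.8182 kg; height = 72 × 2.54 = 182.88 cm.
Harris-Benedict: BMR = 88.362 + 13.397(126.8182) + 4.799(182.88) − 5.677(56) = 2347.0743 kcal/day.
TEE = 2347.0743 × 1.2 = 2816.4892 kcal/day.
Carbohydrate energy = 30% × 2816.4892 = 844.9467 kcal.
Carbohydrate = 844.9467 ÷ 4 kcal/g = 211.2367 g.

211 g/day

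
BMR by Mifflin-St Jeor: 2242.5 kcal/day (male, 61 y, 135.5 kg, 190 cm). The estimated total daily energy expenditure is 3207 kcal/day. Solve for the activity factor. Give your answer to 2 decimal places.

1.43

Activity factor = TEE ÷ BMR = 3207 ÷ 2242.5 = 1.43.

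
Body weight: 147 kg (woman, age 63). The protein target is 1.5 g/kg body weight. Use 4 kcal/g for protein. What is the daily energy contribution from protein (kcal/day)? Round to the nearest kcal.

882 kcal/day

Protein = 1.5 g/kg × 147 kg = 220.5 g/day.
Protein energy = 220.5 g × 4 kcal/g = 882 kcal/day.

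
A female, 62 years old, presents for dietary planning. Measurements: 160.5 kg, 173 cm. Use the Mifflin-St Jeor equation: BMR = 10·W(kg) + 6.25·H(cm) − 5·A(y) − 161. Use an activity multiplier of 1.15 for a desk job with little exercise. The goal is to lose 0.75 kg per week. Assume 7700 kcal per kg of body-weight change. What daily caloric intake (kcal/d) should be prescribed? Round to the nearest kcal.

1723 kcal/d

Mifflin-St Jeor (female): BMR = 10(160.5) + 6.25(173) − 5(62) − 161 = 1605 + 1081.25 − 310 − 161 = 2215.25 kcal/day.
TEE = 2215.25 × 1.15 = 2547.5375 kcal/day.
Required daily deficit = 0.75 × 7700 ÷ 7 = 825 kcal/day.
Target intake = 2547.5375 − 825 = 1722.5375 kcal/day.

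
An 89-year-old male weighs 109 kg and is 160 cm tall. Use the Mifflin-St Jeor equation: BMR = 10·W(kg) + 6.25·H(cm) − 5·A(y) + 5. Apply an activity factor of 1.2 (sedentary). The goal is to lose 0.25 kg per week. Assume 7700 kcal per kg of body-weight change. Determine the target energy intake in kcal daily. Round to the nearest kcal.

1705 kcal daily

Mifflin-St Jeor (male): BMR = 10(109) + 6.25(160) − 5(89) + 5 = 1090 + 1000 − 445 + 5 = 1650 kcal/day.
TEE = 1650 × 1.2 = 1980 kcal/day.
Required daily deficit = 0.25 × 7700 ÷ 7 = 275 kcal/day.
Target intake = 1980 − 275 = 1705 kcal/day.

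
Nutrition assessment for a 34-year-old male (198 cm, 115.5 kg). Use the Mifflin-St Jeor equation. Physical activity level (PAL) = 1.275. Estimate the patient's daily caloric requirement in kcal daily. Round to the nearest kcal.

Mifflin-St Jeor (male): BMR = 10(115.5) + 6.25(198) − 5(34) + 5 = 1155 + 1237.5 − 170 + 5 = 2227.5 kcal/day.
TEE = BMR × activity factor = 2227.5 × 1.275 = 2840.0625 kcal/day.

2840 kcal daily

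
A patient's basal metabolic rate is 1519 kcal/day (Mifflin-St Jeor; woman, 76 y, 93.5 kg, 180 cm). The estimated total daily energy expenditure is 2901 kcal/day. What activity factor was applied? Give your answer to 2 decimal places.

1.91

Activity factor = TEE ÷ BMR = 2901 ÷ 1519 = 1.91.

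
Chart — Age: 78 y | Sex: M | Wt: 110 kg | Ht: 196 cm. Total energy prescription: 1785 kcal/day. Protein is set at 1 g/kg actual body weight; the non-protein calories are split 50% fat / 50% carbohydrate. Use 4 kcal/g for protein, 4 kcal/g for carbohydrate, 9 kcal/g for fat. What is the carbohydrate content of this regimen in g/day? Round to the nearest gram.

Protein = 1 × 110 = 110 g → 110 × 4 = 440 kcal.
Non-protein calories = 1785 − 440 = 1345 kcal.
Fat: 50% × 1345 = 672.5 kcal; carbohydrate: 672.5 kcal.
Carbohydrate: 672.5 kcal ÷ 4 kcal/g = 168.125 g.

168 g/day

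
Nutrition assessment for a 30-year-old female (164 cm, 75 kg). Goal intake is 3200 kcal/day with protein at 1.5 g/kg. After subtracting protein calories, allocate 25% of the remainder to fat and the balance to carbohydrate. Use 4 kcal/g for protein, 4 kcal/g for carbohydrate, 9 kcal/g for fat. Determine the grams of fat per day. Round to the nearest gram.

76 g/day

Protein = 1.5 × 75 = 112.5 g → 112.5 × 4 = 450 kcal.
Non-protein calories = 3200 − 450 = 2750 kcal.
Fat: 25% × 2750 = 687.5 kcal; carbohydrate: 2062.5 kcal.
Fat: 687.5 kcal ÷ 9 kcal/g = 76.3889 g.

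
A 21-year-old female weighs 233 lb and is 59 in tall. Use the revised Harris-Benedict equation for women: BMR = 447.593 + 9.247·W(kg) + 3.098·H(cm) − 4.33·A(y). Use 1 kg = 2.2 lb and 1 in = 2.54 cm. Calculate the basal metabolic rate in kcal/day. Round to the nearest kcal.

Convert to metric: weight = 233 ÷ 2.2 = 105.9091 kg; height = 59 × 2.54 = 149.86 cm.
Harris-Benedict: BMR = 447.593 + 9.247(105.9091) + 3.098(149.86) − 4.33(21) = 1800.2706 kcal/day.

1800 kcal/day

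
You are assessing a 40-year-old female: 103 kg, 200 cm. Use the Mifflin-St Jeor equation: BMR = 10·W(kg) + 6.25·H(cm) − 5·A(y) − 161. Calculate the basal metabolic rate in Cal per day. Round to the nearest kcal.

1919 Cal per day

Mifflin-St Jeor (female): BMR = 10(103) + 6.25(200) − 5(40) − 161 = 1030 + 1250 − 200 − 161 = 1919 kcal/day.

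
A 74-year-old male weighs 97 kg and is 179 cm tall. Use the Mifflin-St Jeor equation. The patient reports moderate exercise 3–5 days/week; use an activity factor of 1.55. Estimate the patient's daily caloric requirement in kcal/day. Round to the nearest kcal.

Mifflin-St Jeor (male): BMR = 10(97) + 6.25(179) − 5(74) + 5 = 970 + 1118.75 − 370 + 5 = 1723.75 kcal/day.
TEE = BMR × activity factor = 1723.75 × 1.55 = 2671.8125 kcal/day.

2672 kcal/day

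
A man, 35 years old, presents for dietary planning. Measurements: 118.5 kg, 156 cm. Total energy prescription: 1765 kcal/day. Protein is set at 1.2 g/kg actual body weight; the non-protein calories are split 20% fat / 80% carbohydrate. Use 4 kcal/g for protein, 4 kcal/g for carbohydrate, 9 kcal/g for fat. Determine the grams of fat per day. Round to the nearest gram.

Protein = 1.2 × 118.5 = 142.2 g → 142.2 × 4 = 568.8 kcal.
Non-protein calories = 1765 − 568.8 = 1196.2 kcal.
Fat: 20% × 1196.2 = 239.24 kcal; carbohydrate: 956.96 kcal.
Fat: 239.24 kcal ÷ 9 kcal/g = 26.5822 g.

27 g/day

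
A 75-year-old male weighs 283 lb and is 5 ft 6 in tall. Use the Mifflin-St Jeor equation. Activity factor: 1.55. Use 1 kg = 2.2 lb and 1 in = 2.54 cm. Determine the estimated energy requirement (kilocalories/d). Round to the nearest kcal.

3044 kilocalories/d

Convert to metric: weight = 283 ÷ 2.2 = 128.6364 kg; height = (5×12 + 6) × 2.54 = 66 × 2.54 = 167.64 cm.
Mifflin-St Jeor (male): BMR = 10(128.6364) + 6.25(167.64) − 5(75) + 5 = 1286.3636 + 1047.75 − 375 + 5 = 1964.1136 kcal/day.
TEE = BMR × activity factor = 1964.1136 × 1.55 = 3044.3761 kcal/day.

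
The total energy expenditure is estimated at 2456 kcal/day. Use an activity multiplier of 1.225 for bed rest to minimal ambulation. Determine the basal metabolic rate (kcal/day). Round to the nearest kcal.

2005 kcal/day

BMR = TEE ÷ activity factor = 2456 ÷ 1.225 = 2004.898 kcal/day.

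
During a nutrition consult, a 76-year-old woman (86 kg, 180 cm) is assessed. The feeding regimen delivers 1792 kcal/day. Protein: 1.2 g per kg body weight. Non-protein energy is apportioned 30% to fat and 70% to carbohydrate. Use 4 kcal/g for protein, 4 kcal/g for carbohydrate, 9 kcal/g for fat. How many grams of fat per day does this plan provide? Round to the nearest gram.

46 g/day

Protein = 1.2 × 86 = 103.2 g → 103.2 × 4 = 412.8 kcal.
Non-protein calories = 1792 − 412.8 = 1379.2 kcal.
Fat: 30% × 1379.2 = 413.76 kcal; carbohydrate: 965.44 kcal.
Fat: 413.76 kcal ÷ 9 kcal/g = 45.9733 g.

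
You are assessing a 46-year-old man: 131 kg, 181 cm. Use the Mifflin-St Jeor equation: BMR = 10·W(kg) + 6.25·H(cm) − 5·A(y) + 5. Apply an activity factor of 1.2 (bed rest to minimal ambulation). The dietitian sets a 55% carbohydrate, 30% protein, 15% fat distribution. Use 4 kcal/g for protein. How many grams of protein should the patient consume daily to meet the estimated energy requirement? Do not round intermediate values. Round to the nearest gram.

199 g/day

Mifflin-St Jeor (male): BMR = 10(131) + 6.25(181) − 5(46) + 5 = 1310 + 1131.25 − 230 + 5 = 2216.25 kcal/day.
TEE = 2216.25 × 1.2 = 2659.5 kcal/day.
Protein energy = 30% × 2659.5 = 797.85 kcal.
Protein = 797.85 ÷ 4 kcal/g = 199.4625 g.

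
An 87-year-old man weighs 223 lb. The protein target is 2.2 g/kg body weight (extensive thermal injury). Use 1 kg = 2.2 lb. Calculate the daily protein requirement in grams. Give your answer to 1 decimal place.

Weight in kg = 223 ÷ 2.2 = 101.3636 kg.
Protein = 2.2 g/kg × 101.3636 kg = 223 g/day.

223.0 g/day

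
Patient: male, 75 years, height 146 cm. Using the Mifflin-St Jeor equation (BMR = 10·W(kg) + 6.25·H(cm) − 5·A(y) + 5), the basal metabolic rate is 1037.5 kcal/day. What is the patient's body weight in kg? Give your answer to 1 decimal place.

1037.5 = 10·W + 6.25(146) − 5(75) + 5
10·W = 1037.5 − 542.5 = 495, so W = 49.5 kg.

49.5 kg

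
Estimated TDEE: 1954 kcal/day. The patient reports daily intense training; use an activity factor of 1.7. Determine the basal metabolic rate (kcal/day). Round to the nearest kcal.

BMR = TEE ÷ activity factor = 1954 ÷ 1.7 = 1149.4118 kcal/day.

1149 kcal/day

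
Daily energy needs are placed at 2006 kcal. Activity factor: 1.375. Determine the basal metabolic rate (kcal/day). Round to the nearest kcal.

BMR = TEE ÷ activity factor = 2006 ÷ 1.375 = 1458.9091 kcal/day.

1459 kcal/day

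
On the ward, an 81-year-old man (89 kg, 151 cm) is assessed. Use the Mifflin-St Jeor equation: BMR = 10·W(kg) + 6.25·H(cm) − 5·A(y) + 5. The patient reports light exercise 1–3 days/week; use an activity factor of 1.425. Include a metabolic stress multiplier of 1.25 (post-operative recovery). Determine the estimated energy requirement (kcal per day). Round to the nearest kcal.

2554 kcal per day

Mifflin-St Jeor (male): BMR = 10(89) + 6.25(151) − 5(81) + 5 = 890 + 943.75 − 405 + 5 = 1433.75 kcal/day.
TEE = BMR × activity factor = 1433.75 × 1.425 = 2043.0938 kcal/day.
Apply stress factor: 2043.0938 × 1.25 = 2553.8672 kcal/day.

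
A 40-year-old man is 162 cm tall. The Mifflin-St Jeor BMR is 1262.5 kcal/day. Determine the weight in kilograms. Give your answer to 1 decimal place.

1262.5 = 10·W + 6.25(162) − 5(40) + 5
10·W = 1262.5 − 817.5 = 445, so W = 44.5 kg.

44.5 kg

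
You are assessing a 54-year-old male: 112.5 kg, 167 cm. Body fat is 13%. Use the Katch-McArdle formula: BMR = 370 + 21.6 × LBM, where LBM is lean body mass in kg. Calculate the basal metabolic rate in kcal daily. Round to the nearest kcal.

2484 kcal daily

LBM = 112.5 × (1 − 0.13) = 97.875 kg. Katch-McArdle: BMR = 370 + 21.6 × 97.875 = 2484.1 kcal/day.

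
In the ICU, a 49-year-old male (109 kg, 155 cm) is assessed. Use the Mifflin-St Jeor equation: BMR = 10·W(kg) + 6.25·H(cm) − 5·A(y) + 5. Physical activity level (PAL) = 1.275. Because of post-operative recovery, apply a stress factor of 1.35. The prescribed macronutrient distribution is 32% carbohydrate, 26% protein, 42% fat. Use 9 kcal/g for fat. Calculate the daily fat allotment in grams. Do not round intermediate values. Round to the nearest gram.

Mifflin-St Jeor (male): BMR = 10(109) + 6.25(155) − 5(49) + 5 = 1090 + 968.75 − 245 + 5 = 1818.75 kcal/day.
TEE = 1818.75 × 1.275 = 2318.9063 kcal/day.
With stress factor 1.35: 2318.9063 × 1.35 = 3130.5234 kcal/day.
Fat energy = 42% × 3130.5234 = 1314.8198 kcal.
Fat = 1314.8198 ÷ 9 kcal/g = 146.0911 g.

146 g/day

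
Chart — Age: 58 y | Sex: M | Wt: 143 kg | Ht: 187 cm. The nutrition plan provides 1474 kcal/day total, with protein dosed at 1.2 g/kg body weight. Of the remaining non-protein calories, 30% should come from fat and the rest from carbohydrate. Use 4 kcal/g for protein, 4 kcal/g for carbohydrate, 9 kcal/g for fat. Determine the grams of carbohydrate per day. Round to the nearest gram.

138 g/day

Protein = 1.2 × 143 = 171.6 g → 171.6 × 4 = 686.4 kcal.
Non-protein calories = 1474 − 686.4 = 787.6 kcal.
Fat: 30% × 787.6 = 236.28 kcal; carbohydrate: 551.32 kcal.
Carbohydrate: 551.32 kcal ÷ 4 kcal/g = 137.83 g.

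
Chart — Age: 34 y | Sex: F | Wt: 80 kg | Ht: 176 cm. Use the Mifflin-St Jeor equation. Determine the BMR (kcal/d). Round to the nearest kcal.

1569 kcal/d

Mifflin-St Jeor (female): BMR = 10(80) + 6.25(176) − 5(34) − 161 = 800 + 1100 − 170 − 161 = 1569 kcal/day.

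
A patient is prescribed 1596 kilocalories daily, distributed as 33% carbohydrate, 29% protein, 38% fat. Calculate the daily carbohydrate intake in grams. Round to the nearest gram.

Carbohydrate energy = 33% × 1596 = 526.68 kcal.
At 4 kcal/g: 526.68 ÷ 4 = 131.67 g.

132 g/day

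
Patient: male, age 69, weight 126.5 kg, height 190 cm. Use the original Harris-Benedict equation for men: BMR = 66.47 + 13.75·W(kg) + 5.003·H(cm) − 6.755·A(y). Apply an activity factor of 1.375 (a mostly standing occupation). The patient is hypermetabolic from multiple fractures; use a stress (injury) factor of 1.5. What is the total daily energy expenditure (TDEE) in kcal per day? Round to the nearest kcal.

Harris-Benedict: BMR = 66.47 + 13.75(126.5) + 5.003(190) − 6.755(69) = 2290.32 kcal/day.
TEE = BMR × activity factor = 2290.32 × 1.375 = 3149.19 kcal/day.
Apply stress factor: 3149.19 × 1.5 = 4723.785 kcal/day.

4724 kcal per day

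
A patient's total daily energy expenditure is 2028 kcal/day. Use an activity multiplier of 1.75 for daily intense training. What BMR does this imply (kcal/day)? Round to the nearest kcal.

1159 kcal/day

BMR = TEE ÷ activity factor = 2028 ÷ 1.75 = 1158.8571 kcal/day.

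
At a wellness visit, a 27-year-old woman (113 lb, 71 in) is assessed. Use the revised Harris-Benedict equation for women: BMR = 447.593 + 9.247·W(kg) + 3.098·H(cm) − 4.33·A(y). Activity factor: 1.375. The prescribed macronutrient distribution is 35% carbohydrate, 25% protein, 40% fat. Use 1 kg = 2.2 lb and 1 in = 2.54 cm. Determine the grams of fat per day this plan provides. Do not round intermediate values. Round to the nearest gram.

Convert to metric: weight = 113 ÷ 2.2 = 51.3636 kg; height = 71 × 2.54 = 180.34 cm.
Harris-Benedict: BMR = 447.593 + 9.247(51.3636) + 3.098(180.34) − 4.33(27) = 1364.3359 kcal/day.
TEE = 1364.3359 × 1.375 = 1875.9618 kcal/day.
Fat energy = 40% × 1875.9618 = 750.3847 kcal.
Fat = 750.3847 ÷ 9 kcal/g = 83.3761 g.

83 g/day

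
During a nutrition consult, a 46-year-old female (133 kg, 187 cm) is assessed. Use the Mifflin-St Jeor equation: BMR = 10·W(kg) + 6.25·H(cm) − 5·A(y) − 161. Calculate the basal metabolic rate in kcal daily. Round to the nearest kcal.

2108 kcal daily

Mifflin-St Jeor (female): BMR = 10(133) + 6.25(187) − 5(46) − 161 = 1330 + 1168.75 − 230 − 161 = 2107.75 kcal/day.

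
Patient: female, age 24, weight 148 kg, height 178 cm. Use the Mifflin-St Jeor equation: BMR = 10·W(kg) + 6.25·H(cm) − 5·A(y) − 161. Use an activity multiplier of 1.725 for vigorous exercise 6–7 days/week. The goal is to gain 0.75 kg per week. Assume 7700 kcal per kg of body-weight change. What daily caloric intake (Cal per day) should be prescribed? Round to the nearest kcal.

Mifflin-St Jeor (female): BMR = 10(148) + 6.25(178) − 5(24) − 161 = 1480 + 1112.5 − 120 − 161 = 2311.5 kcal/day.
TEE = 2311.5 × 1.725 = 3987.3375 kcal/day.
Required daily surplus = 0.75 × 7700 ÷ 7 = 825 kcal/day.
Target intake = 3987.3375 + 825 = 4812.3375 kcal/day.

4812 Cal per day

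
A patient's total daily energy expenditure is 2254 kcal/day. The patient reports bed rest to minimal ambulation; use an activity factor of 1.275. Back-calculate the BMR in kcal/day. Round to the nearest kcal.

1768 kcal/day

BMR = TEE ÷ activity factor = 2254 ÷ 1.275 = 1767.8431 kcal/day.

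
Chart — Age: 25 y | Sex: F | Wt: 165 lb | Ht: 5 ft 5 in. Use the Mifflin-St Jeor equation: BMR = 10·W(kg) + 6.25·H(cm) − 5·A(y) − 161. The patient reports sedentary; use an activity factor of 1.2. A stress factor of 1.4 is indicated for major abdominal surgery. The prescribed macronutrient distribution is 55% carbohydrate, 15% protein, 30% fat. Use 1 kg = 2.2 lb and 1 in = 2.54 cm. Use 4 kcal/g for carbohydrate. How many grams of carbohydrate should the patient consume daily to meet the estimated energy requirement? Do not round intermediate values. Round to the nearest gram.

346 g/day

Convert to metric: weight = 165 ÷ 2.2 = 75 kg; height = (5×12 + 5) × 2.54 = 65 × 2.54 = 165.1 cm.
Mifflin-St Jeor (female): BMR = 10(75) + 6.25(165.1) − 5(25) − 161 = 750 + 1031.875 − 125 − 161 = 1495.875 kcal/day.
TEE = 1495.875 × 1.2 = 1795.05 kcal/day.
With stress factor 1.4: 1795.05 × 1.4 = 2513.07 kcal/day.
Carbohydrate energy = 55% × 2513.07 = 1382.1885 kcal.
Carbohydrate = 1382.1885 ÷ 4 kcal/g = 345.5471 g.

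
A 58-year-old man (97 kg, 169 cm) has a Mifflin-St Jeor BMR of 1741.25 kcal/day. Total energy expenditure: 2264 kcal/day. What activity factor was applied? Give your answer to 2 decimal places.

Activity factor = TEE ÷ BMR = 2264 ÷ 1741.25 = 1.3.

1.30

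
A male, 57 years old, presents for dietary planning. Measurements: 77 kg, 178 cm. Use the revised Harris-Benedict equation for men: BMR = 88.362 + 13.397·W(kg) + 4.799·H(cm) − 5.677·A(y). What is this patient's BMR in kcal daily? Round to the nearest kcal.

Harris-Benedict: BMR = 88.362 + 13.397(77) + 4.799(178) − 5.677(57) = 1650.564 kcal/day.

1651 kcal daily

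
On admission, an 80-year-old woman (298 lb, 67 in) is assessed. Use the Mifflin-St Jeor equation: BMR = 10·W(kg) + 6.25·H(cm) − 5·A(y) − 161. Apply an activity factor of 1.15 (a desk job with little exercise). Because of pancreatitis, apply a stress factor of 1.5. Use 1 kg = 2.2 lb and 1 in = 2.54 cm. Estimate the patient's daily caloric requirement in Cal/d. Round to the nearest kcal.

3204 Cal/d

Convert to metric: weight = 298 ÷ 2.2 = 135.4545 kg; height = 67 × 2.54 = 170.18 cm.
Mifflin-St Jeor (female): BMR = 10(135.4545) + 6.25(170.18) − 5(80) − 161 = 1354.5455 + 1063.625 − 400 − 161 = 1857.1705 kcal/day.
TEE = BMR × activity factor = 1857.1705 × 1.15 = 2135.746 kcal/day.
Apply stress factor: 2135.746 × 1.5 = 3203.619 kcal/day.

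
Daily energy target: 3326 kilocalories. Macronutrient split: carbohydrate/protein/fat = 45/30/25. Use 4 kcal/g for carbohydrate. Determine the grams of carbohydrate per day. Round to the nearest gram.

374 g/day

Carbohydrate energy = 45% × 3326 = 1496.7 kcal.
At 4 kcal/g: 1496.7 ÷ 4 = 374.175 g.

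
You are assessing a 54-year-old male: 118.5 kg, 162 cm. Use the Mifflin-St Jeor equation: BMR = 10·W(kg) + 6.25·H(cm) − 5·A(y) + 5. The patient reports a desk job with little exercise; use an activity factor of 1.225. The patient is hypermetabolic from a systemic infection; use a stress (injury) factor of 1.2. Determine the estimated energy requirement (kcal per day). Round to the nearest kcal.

Mifflin-St Jeor (male): BMR = 10(118.5) + 6.25(162) − 5(54) + 5 = 1185 + 1012.5 − 270 + 5 = 1932.5 kcal/day.
TEE = BMR × activity factor = 1932.5 × 1.225 = 2367.3125 kcal/day.
Apply stress factor: 2367.3125 × 1.2 = 2840.775 kcal/day.

2841 kcal per day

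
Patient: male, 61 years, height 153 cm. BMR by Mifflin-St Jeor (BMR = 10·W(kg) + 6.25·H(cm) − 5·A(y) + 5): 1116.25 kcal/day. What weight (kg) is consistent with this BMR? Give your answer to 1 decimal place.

46.0 kg

1116.25 = 10·W + 6.25(153) − 5(61) + 5
10·W = 1116.25 − 656.25 = 460, so W = 46 kg.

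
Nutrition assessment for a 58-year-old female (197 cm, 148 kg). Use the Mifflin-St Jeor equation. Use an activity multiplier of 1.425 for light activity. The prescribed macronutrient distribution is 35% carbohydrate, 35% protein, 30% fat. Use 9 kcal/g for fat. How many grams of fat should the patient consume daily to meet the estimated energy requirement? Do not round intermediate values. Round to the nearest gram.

107 g/day

Mifflin-St Jeor (female): BMR = 10(148) + 6.25(197) − 5(58) − 161 = 1480 + 1231.25 − 290 − 161 = 2260.25 kcal/day.
TEE = 2260.25 × 1.425 = 3220.8563 kcal/day.
Fat energy = 30% × 3220.8563 = 966.2569 kcal.
Fat = 966.2569 ÷ 9 kcal/g = 107.3619 g.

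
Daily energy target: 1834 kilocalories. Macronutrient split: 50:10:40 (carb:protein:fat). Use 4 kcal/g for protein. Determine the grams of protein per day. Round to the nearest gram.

46 g/day

Protein energy = 10% × 1834 = 183.4 kcal.
At 4 kcal/g: 183.4 ÷ 4 = 45.85 g.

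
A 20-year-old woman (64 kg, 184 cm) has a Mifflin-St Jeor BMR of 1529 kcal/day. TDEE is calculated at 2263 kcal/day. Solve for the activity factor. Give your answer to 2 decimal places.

1.48

Activity factor = TEE ÷ BMR = 2263 ÷ 1529 = 1.48.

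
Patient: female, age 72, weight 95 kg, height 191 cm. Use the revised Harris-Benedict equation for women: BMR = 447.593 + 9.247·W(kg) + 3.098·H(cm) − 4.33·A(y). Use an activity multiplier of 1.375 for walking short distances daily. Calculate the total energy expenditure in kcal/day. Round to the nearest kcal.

Harris-Benedict: BMR = 447.593 + 9.247(95) + 3.098(191) − 4.33(72) = 1606.016 kcal/day.
TEE = BMR × activity factor = 1606.016 × 1.375 = 2208.272 kcal/day.

2208 kcal/day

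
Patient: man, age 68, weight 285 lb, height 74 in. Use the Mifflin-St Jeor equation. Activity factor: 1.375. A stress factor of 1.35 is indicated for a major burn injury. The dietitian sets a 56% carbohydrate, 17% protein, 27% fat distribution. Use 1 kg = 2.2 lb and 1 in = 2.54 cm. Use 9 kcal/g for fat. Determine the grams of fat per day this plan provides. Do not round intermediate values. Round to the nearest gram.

Convert to metric: weight = 285 ÷ 2.2 = 129.5455 kg; height = 74 × 2.54 = 187.96 cm.
Mifflin-St Jeor (male): BMR = 10(129.5455) + 6.25(187.96) − 5(68) + 5 = 1295.4545 + 1174.75 − 340 + 5 = 2135.2045 kcal/day.
TEE = 2135.2045 × 1.375 = 2935.9062 kcal/day.
With stress factor 1.35: 2935.9062 × 1.35 = 3963.4734 kcal/day.
Fat energy = 27% × 3963.4734 = 1070.1378 kcal.
Fat = 1070.1378 ÷ 9 kcal/g = 118.9042 g.

119 g/day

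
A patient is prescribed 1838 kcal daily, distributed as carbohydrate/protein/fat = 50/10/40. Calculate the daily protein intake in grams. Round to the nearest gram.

Protein energy = 10% × 1838 = 183.8 kcal.
At 4 kcal/g: 183.8 ÷ 4 = 45.95 g.

46 g/day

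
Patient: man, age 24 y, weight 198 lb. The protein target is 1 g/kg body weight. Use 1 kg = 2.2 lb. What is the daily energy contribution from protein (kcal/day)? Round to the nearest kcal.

360 kcal/day

Weight in kg = 198 ÷ 2.2 = 90 kg.
Protein = 1 g/kg × 90 kg = 90 g/day.
Protein energy = 90 g × 4 kcal/g = 360 kcal/day.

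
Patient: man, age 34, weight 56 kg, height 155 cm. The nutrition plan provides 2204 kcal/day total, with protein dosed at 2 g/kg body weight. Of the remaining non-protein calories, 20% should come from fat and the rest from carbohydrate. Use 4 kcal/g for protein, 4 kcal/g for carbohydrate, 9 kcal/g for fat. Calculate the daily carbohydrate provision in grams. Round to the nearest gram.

Protein = 2 × 56 = 112 g → 112 × 4 = 448 kcal.
Non-protein calories = 2204 − 448 = 1756 kcal.
Fat: 20% × 1756 = 351.2 kcal; carbohydrate: 1404.8 kcal.
Carbohydrate: 1404.8 kcal ÷ 4 kcal/g = 351.2 g.

351 g/day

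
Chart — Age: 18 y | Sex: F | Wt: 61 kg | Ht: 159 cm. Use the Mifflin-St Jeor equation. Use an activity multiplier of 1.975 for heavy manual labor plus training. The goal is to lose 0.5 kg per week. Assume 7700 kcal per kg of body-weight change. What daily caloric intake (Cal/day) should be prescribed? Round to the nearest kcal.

2122 Cal/day

Mifflin-St Jeor (female): BMR = 10(61) + 6.25(159) − 5(18) − 161 = 610 + 993.75 − 90 − 161 = 1352.75 kcal/day.
TEE = 1352.75 × 1.975 = 2671.6813 kcal/day.
Required daily deficit = 0.5 × 7700 ÷ 7 = 550 kcal/day.
Target intake = 2671.6813 − 550 = 2121.6813 kcal/day.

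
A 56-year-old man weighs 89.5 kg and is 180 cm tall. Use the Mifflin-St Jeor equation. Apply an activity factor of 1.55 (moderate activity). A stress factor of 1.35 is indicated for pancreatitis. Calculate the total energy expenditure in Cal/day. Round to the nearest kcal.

Mifflin-St Jeor (male): BMR = 10(89.5) + 6.25(180) − 5(56) + 5 = 895 + 1125 − 280 + 5 = 1745 kcal/day.
TEE = BMR × activity factor = 1745 × 1.55 = 2704.75 kcal/day.
Apply stress factor: 2704.75 × 1.35 = 3651.4125 kcal/day.

3651 Cal/day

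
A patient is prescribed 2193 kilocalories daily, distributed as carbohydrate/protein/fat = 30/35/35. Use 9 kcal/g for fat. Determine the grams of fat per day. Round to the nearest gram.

Fat energy = 35% × 2193 = 767.55 kcal.
At 9 kcal/g: 767.55 ÷ 9 = 85.2833 g.

85 g/day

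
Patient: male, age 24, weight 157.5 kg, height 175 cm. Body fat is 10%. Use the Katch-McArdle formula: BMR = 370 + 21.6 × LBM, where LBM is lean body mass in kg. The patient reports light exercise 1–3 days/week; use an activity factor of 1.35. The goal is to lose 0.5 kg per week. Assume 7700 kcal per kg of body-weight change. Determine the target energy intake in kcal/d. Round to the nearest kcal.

LBM = 157.5 × (1 − 0.1) = 141.75 kg. Katch-McArdle: BMR = 370 + 21.6 × 141.75 = 3431.8 kcal/day.
TEE = 3431.8 × 1.35 = 4632.93 kcal/day.
Required daily deficit = 0.5 × 7700 ÷ 7 = 550 kcal/day.
Target intake = 4632.93 − 550 = 4082.93 kcal/day.

4083 kcal/d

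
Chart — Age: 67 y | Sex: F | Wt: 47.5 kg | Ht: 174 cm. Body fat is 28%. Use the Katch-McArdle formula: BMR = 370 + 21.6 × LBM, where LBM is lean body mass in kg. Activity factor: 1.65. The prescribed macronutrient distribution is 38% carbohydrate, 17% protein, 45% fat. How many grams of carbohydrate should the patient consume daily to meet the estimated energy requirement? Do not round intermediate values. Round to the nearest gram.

LBM = 47.5 × (1 − 0.28) = 34.2 kg. Katch-McArdle: BMR = 370 + 21.6 × 34.2 = 1108.72 kcal/day.
TEE = 1108.72 × 1.65 = 1829.388 kcal/day.
Carbohydrate energy = 38% × 1829.388 = 695.1674 kcal.
Carbohydrate = 695.1674 ÷ 4 kcal/g = 173.7919 g.

174 g/day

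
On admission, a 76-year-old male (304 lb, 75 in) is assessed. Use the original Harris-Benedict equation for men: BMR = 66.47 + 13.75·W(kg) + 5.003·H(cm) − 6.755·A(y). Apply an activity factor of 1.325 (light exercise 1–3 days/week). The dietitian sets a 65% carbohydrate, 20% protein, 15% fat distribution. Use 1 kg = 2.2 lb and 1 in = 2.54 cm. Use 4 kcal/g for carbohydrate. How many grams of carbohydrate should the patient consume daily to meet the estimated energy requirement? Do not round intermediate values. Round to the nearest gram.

Convert to metric: weight = 304 ÷ 2.2 = 138.1818 kg; height = 75 × 2.54 = 190.5 cm.
Harris-Benedict: BMR = 66.47 + 13.75(138.1818) + 5.003(190.5) − 6.755(76) = 2406.1615 kcal/day.
TEE = 2406.1615 × 1.325 = 3188.164 kcal/day.
Carbohydrate energy = 65% × 3188.164 = 2072.3066 kcal.
Carbohydrate = 2072.3066 ÷ 4 kcal/g = 518.0766 g.

518 g/day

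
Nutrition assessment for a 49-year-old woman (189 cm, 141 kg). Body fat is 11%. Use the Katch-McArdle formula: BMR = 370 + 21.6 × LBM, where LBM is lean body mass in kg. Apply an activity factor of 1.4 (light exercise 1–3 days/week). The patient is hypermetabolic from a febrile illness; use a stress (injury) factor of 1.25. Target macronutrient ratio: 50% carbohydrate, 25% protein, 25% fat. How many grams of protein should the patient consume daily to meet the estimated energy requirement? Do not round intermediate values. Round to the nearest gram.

337 g/day

LBM = 141 × (1 − 0.11) = 125.49 kg. Katch-McArdle: BMR = 370 + 21.6 × 125.49 = 3080.584 kcal/day.
TEE = 3080.584 × 1.4 = 4312.8176 kcal/day.
With stress factor 1.25: 4312.8176 × 1.25 = 5391.022 kcal/day.
Protein energy = 25% × 5391.022 = 1347.7555 kcal.
Protein = 1347.7555 ÷ 4 kcal/g = 336.9389 g.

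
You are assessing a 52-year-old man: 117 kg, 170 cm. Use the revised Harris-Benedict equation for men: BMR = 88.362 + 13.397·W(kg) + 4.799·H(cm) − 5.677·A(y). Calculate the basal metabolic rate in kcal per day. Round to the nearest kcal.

Harris-Benedict: BMR = 88.362 + 13.397(117) + 4.799(170) − 5.677(52) = 2176.437 kcal/day.

2176 kcal per day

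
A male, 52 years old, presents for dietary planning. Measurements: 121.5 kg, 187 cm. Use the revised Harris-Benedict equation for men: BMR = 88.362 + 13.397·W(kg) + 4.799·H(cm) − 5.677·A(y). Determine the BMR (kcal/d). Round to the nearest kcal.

2318 kcal/d

Harris-Benedict: BMR = 88.362 + 13.397(121.5) + 4.799(187) − 5.677(52) = 2318.3065 kcal/day.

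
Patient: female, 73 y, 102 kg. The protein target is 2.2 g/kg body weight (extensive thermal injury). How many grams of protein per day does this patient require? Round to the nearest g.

Protein = 2.2 g/kg × 102 kg = 224.4 g/day.

224 g/day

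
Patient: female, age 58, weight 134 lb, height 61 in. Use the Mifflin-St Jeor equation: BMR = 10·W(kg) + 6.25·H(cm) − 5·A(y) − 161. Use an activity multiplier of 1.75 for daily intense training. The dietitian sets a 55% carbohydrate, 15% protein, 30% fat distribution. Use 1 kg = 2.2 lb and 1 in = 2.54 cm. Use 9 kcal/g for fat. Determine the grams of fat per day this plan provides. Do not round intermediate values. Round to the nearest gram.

Convert to metric: weight = 134 ÷ 2.2 = 60.9091 kg; height = 61 × 2.54 = 154.94 cm.
Mifflin-St Jeor (female): BMR = 10(60.9091) + 6.25(154.94) − 5(58) − 161 = 609.0909 + 968.375 − 290 − 161 = 1126.4659 kcal/day.
TEE = 1126.4659 × 1.75 = 1971.3153 kcal/day.
Fat energy = 30% × 1971.3153 = 591.3946 kcal.
Fat = 591.3946 ÷ 9 kcal/g = 65.7105 g.

66 g/day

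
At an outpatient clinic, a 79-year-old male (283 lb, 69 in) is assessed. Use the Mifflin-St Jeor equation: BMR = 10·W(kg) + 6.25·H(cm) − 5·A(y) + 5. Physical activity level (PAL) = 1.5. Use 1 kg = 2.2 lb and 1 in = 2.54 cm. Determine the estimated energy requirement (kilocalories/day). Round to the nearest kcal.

2988 kilocalories/day

Convert to metric: weight = 283 ÷ 2.2 = 128.6364 kg; height = 69 × 2.54 = 175.26 cm.
Mifflin-St Jeor (male): BMR = 10(128.6364) + 6.25(175.26) − 5(79) + 5 = 1286.3636 + 1095.375 − 395 + 5 = 1991.7386 kcal/day.
TEE = BMR × activity factor = 1991.7386 × 1.5 = 2987.608 kcal/day.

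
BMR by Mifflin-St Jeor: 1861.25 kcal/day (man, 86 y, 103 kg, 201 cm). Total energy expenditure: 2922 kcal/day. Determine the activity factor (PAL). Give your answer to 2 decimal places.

Activity factor = TEE ÷ BMR = 2922 ÷ 1861.25 = 1.57.

1.57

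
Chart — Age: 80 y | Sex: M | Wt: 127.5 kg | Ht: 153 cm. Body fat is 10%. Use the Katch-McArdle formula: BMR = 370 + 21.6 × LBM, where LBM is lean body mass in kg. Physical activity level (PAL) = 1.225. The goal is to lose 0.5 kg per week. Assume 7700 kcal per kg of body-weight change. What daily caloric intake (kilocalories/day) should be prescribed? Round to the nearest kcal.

2940 kilocalories/day

LBM = 127.5 × (1 − 0.1) = 114.75 kg. Katch-McArdle: BMR = 370 + 21.6 × 114.75 = 2848.6 kcal/day.
TEE = 2848.6 × 1.225 = 3489.535 kcal/day.
Required daily deficit = 0.5 × 7700 ÷ 7 = 550 kcal/day.
Target intake = 3489.535 − 550 = 2939.535 kcal/day.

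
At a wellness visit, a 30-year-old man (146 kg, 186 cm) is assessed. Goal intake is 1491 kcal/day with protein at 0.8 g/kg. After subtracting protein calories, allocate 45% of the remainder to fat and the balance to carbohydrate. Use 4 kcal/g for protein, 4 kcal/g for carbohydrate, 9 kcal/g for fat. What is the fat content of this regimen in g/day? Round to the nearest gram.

Protein = 0.8 × 146 = 116.8 g → 116.8 × 4 = 467.2 kcal.
Non-protein calories = 1491 − 467.2 = 1023.8 kcal.
Fat: 45% × 1023.8 = 460.71 kcal; carbohydrate: 563.09 kcal.
Fat: 460.71 kcal ÷ 9 kcal/g = 51.19 g.

51 g/day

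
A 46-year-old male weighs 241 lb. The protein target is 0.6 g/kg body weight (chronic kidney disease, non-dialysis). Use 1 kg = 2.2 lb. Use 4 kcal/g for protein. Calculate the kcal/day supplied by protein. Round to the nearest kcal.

263 kcal/day

Weight in kg = 241 ÷ 2.2 = 109.5455 kg.
Protein = 0.6 g/kg × 109.5455 kg = 65.7273 g/day.
Protein energy = 65.7273 g × 4 kcal/g = 262.9091 kcal/day.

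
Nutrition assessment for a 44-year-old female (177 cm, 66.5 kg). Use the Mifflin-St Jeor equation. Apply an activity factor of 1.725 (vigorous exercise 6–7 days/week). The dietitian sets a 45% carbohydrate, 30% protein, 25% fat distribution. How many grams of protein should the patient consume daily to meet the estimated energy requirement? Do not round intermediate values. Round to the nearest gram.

180 g/day

Mifflin-St Jeor (female): BMR = 10(66.5) + 6.25(177) − 5(44) − 161 = 665 + 1106.25 − 220 − 161 = 1390.25 kcal/day.
TEE = 1390.25 × 1.725 = 2398.1813 kcal/day.
Protein energy = 30% × 2398.1813 = 719.4544 kcal.
Protein = 719.4544 ÷ 4 kcal/g = 179.8636 g.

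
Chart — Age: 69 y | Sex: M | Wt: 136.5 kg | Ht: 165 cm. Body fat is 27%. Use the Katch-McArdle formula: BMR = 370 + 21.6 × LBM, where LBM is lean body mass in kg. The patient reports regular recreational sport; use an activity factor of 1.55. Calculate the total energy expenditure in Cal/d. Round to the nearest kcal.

LBM = 136.5 × (1 − 0.27) = 99.645 kg. Katch-McArdle: BMR = 370 + 21.6 × 99.645 = 2522.332 kcal/day.
TEE = BMR × activity factor = 2522.332 × 1.55 = 3909.6146 kcal/day.

3910 Cal/d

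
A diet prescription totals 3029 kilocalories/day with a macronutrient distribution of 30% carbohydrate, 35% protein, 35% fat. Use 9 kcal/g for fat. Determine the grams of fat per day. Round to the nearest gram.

Fat energy = 35% × 3029 = 1060.15 kcal.
At 9 kcal/g: 1060.15 ÷ 9 = 117.7944 g.

118 g/day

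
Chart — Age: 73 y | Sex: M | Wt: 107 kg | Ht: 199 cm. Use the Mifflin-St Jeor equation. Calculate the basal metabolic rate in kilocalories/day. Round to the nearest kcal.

1954 kilocalories/day

Mifflin-St Jeor (male): BMR = 10(107) + 6.25(199) − 5(73) + 5 = 1070 + 1243.75 − 365 + 5 = 1953.75 kcal/day.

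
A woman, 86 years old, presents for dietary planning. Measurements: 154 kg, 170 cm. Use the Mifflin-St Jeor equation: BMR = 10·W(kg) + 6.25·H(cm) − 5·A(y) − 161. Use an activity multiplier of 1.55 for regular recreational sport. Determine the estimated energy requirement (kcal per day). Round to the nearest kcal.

3118 kcal per day

Mifflin-St Jeor (female): BMR = 10(154) + 6.25(170) − 5(86) − 161 = 1540 + 1062.5 − 430 − 161 = 2011.5 kcal/day.
TEE = BMR × activity factor = 2011.5 × 1.55 = 3117.825 kcal/day.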